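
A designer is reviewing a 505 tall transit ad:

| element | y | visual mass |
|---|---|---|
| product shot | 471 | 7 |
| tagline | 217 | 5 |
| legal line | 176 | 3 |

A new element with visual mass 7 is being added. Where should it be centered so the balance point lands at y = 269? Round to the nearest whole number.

After adding the new element, total weight = 7 + 5 + 3 + 7 = 22.
y: need Σw·y = 22·269 = 5918. Existing = 7·471 + 5·217 + 3·176 = 4910. Remainder 1008 / 7 ≈ 144.00.

y ≈ 144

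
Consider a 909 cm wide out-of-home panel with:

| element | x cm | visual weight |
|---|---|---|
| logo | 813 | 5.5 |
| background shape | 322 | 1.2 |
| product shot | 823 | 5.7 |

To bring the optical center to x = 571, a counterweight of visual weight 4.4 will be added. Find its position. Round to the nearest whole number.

x ≈ 10

New total weight: (5.5 + 1.2 + 5.7) + 4.4 = 16.8.
x: target moment 16.8×571 = 9592.8; current 5.5·813 + 1.2·322 + 5.7·823 = 9549.0; the counterweight supplies 43.8, so x = 43.8/4.4 ≈ 9.95.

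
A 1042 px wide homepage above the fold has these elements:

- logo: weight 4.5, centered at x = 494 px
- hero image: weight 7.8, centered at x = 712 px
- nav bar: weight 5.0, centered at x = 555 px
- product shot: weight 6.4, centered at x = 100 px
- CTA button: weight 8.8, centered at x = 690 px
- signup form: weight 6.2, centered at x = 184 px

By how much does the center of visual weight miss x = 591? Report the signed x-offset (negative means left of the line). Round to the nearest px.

≈ -115 px

Weights sum to 4.5 + 7.8 + 5.0 + 6.4 + 8.8 + 6.2 = 38.7.
Σw·x = 18404.4; x̄ = 18404.4/38.7 ≈ 475.57.
Against x = 591, that's 475.57 − 591 = -115.43.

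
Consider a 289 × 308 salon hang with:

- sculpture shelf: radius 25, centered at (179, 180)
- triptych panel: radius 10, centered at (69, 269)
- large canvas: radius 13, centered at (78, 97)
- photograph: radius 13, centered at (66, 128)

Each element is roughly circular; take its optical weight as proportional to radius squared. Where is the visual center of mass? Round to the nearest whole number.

r² weights: sculpture shelf 25² = 625, triptych panel 10² = 100, large canvas 13² = 169, photograph 13² = 169. Total = 1063.
Σw·x = 625·179 + 100·69 + 169·78 + 169·66 = 143111, so x̄ = 143111/1063 ≈ 134.63.
Σw·y = 625·180 + 100·269 + 169·97 + 169·128 = 177425, so ȳ = 177425/1063 ≈ 166.91.

(135, 167)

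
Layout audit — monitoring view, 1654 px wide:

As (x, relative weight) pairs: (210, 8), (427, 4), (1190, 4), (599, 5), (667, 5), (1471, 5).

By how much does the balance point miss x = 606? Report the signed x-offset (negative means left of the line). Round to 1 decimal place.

Total weight = 8 + 4 + 4 + 5 + 5 + 5 = 31.
Σw·x = 8·210 + 4·427 + 4·1190 + 5·599 + 5·667 + 5·1471 = 21833, so x̄ = 21833/31 ≈ 704.29.
Against x = 606, that's 704.29 − 606 = 98.29.

≈ 98.3 px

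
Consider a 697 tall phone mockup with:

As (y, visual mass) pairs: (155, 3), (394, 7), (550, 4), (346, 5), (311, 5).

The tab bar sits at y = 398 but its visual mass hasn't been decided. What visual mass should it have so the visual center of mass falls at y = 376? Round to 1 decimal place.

w ≈ 14.4

Fixed elements: Σw = 3 + 7 + 4 + 5 + 5 = 24, Σw·y = 3·155 + 7·394 + 4·550 + 5·346 + 5·311 = 8708.
Balance at y = 376 requires (8708 + w·398) / (24 + w) = 376.
Rearranging, w·(398 − 376) = 376·24 − 8708 = 316, so w ≈ 316/22 = 14.36.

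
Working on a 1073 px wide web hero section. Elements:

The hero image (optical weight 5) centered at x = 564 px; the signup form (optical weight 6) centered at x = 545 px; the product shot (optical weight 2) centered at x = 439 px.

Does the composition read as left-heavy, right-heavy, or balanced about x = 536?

balanced

Weights sum to 5 + 6 + 2 = 13.
x: (5·564 + 6·545 + 2·439) / 13 = 6968 / 13 ≈ 536.00
That equals the midline 536 — balanced.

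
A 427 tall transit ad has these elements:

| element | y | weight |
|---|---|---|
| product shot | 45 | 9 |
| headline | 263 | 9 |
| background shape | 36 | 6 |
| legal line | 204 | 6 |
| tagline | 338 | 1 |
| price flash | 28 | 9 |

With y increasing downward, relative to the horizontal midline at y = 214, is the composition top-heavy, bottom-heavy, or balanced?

Weights sum to 9 + 9 + 6 + 6 + 1 + 9 = 40.
y: (9·45 + 9·263 + 6·36 + 6·204 + 1·338 + 9·28) / 40 = 4802 / 40 ≈ 120.05
120.0 vs midline 214 → top-heavy.

top-heavy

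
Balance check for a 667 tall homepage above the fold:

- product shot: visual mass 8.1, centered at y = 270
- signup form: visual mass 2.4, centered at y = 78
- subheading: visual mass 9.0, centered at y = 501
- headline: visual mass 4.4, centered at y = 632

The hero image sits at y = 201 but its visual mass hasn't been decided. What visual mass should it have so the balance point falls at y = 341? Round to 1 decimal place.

w ≈ 10.8

Existing Σw = 23.9 (8.1 + 2.4 + 9.0 + 4.4); existing moment 8.1·270 + 2.4·78 + 9.0·501 + 4.4·632 = 9664.0.
Balance at y = 341 requires (9664.0 + w·201) / (23.9 + w) = 341.
So w = (341·23.9 − 9664.0)/(201 − 341) = -1514.1/-140 ≈ 10.82.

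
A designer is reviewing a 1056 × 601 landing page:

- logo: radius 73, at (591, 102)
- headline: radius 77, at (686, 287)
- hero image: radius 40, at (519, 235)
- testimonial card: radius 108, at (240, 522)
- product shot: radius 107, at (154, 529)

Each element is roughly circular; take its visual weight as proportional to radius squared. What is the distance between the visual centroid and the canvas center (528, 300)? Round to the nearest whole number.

≈ 209

r² weights: logo 73² = 5329, headline 77² = 5929, hero image 40² = 1600, testimonial card 108² = 11664, product shot 107² = 11449. Total = 35971.
x: (5329·591 + 5929·686 + 1600·519 + 11664·240 + 11449·154) / 35971 = 12609639 / 35971 ≈ 350.55
y: (5329·102 + 5929·287 + 1600·235 + 11664·522 + 11449·529) / 35971 = 14766310 / 35971 ≈ 410.51
Relative to (528, 300): Δ = (-177.45, 110.51); |Δ| = √(-177.45² + 110.51²) ≈ 209.05.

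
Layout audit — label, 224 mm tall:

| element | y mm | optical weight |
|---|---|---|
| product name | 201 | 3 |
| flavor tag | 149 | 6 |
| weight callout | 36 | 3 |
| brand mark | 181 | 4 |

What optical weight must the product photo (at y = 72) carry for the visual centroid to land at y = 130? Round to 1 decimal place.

Existing Σw = 16 (3 + 6 + 3 + 4); existing moment 3·201 + 6·149 + 3·36 + 4·181 = 2329.
Set Σw·y/Σw = 130: (2329 + 72w) = 130·(16 + w).
Solving: w = (130·16 − 2329) / (72 − 130) = -249 / -58 ≈ 4.29.

w ≈ 4.3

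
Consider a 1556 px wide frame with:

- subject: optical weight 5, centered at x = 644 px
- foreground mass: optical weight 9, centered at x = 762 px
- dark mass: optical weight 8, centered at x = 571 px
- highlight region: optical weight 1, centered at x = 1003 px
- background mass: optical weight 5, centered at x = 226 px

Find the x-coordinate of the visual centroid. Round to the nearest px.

Total weight = 5 + 9 + 8 + 1 + 5 = 28.
x-moment: 5·644 + 9·762 + 8·571 + 1·1003 + 5·226 = 16779; centroid 16779/28 ≈ 599.25.

x ≈ 599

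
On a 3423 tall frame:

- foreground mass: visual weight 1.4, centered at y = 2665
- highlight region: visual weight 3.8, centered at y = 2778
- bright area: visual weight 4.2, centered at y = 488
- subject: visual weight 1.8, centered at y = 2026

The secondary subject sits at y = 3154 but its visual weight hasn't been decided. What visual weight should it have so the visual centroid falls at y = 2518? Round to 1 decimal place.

w ≈ 12.9

Existing Σw = 11.2 (1.4 + 3.8 + 4.2 + 1.8); existing moment 1.4·2665 + 3.8·2778 + 4.2·488 + 1.8·2026 = 19983.8.
Set Σw·y/Σw = 2518: (19983.8 + 3154w) = 2518·(11.2 + w).
Rearranging, w·(3154 − 2518) = 2518·11.2 − 19983.8 = 8217.8, so w ≈ 8217.8/636 = 12.92.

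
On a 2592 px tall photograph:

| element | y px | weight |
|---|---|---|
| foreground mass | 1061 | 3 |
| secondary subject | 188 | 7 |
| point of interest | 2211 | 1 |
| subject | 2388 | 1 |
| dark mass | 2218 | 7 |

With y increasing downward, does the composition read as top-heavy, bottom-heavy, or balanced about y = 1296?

Total weight = 3 + 7 + 1 + 1 + 7 = 19.
y-moment: 3·1061 + 7·188 + 1·2211 + 1·2388 + 7·2218 = 24624; centroid 24624/19 ≈ 1296.00.
That equals the midline 1296 — balanced.

balanced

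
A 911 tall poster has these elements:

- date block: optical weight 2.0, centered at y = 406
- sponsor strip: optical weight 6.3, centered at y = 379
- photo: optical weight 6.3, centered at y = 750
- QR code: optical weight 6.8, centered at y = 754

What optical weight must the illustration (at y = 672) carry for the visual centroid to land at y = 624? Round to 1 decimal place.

Known weights sum to 2.0 + 6.3 + 6.3 + 6.8 = 21.4; their moment is 2.0·406 + 6.3·379 + 6.3·750 + 6.8·754 = 13051.9.
Balance at y = 624 requires (13051.9 + w·672) / (21.4 + w) = 624.
Rearranging, w·(672 − 624) = 624·21.4 − 13051.9 = 301.7, so w ≈ 301.7/48 = 6.29.

w ≈ 6.3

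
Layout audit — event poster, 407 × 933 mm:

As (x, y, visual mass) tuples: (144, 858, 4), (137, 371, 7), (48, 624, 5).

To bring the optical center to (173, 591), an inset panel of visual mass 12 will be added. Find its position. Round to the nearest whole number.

New total weight: (4 + 7 + 5) + 12 = 28.
x: need Σw·x = 28·173 = 4844. Existing = 4·144 + 7·137 + 5·48 = 1775. Remainder 3069 / 12 ≈ 255.75.
y: need Σw·y = 28·591 = 16548. Existing = 4·858 + 7·371 + 5·624 = 9149. Remainder 7399 / 12 ≈ 616.58.

(256, 617)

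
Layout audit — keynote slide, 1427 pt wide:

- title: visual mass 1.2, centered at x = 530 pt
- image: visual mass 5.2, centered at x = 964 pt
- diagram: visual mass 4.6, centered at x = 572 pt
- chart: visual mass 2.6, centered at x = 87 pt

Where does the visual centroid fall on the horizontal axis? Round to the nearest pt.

x ≈ 625

Total weight = 1.2 + 5.2 + 4.6 + 2.6 = 13.6.
x: (1.2·530 + 5.2·964 + 4.6·572 + 2.6·87) / 13.6 = 8506.2 / 13.6 ≈ 625.46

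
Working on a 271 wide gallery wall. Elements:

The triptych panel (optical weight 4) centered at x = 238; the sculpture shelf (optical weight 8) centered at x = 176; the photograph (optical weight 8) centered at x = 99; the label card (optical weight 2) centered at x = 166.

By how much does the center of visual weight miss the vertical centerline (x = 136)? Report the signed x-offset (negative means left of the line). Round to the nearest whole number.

≈ 22

Weights sum to 4 + 8 + 8 + 2 = 22.
Σw·x = 4·238 + 8·176 + 8·99 + 2·166 = 3484, so x̄ = 3484/22 ≈ 158.36.
Offset from x = 136: 158.36 − 136 ≈ 22.36.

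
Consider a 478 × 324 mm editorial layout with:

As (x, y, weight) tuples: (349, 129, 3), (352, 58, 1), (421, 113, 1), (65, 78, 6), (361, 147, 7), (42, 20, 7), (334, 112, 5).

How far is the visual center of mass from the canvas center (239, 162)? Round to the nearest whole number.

≈ 72 mm

Σw = 3 + 1 + 1 + 6 + 7 + 7 + 5 = 30.
x-moment: 3·349 + 1·352 + 1·421 + 6·65 + 7·361 + 7·42 + 5·334 = 6701; centroid 6701/30 ≈ 223.37.
y-moment: 3·129 + 1·58 + 1·113 + 6·78 + 7·147 + 7·20 + 5·112 = 2755; centroid 2755/30 ≈ 91.83.
From (239, 162): dx = -15.63, dy = -70.17, so the distance is √(dx²+dy²) ≈ 71.89.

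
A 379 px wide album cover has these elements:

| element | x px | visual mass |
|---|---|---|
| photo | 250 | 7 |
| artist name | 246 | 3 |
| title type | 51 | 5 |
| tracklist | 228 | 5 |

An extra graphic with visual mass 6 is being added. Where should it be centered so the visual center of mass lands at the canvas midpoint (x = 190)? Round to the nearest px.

New total weight: (7 + 3 + 5 + 5) + 6 = 26.
x: target moment 26×190 = 4940; current 7·250 + 3·246 + 5·51 + 5·228 = 3883; the extra graphic supplies 1057, so x = 1057/6 ≈ 176.17.

x ≈ 176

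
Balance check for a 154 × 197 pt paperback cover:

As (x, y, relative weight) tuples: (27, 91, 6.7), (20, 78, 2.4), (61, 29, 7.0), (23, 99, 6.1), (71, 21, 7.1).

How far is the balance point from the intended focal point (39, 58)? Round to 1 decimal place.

≈ 5.7 pt

Σw = 6.7 + 2.4 + 7.0 + 6.1 + 7.1 = 29.3.
x: (6.7·27 + 2.4·20 + 7.0·61 + 6.1·23 + 7.1·71) / 29.3 = 1300.3 / 29.3 ≈ 44.38
y: (6.7·91 + 2.4·78 + 7.0·29 + 6.1·99 + 7.1·21) / 29.3 = 1752.9 / 29.3 ≈ 59.83
Relative to (39, 58): Δ = (5.38, 1.83); |Δ| = √(5.38² + 1.83²) ≈ 5.68.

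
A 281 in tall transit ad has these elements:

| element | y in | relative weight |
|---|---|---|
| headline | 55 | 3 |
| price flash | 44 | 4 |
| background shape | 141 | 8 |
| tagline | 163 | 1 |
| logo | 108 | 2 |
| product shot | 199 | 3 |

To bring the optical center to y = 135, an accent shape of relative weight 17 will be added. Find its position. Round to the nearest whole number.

y ≈ 158

After adding the accent shape, total weight = 3 + 4 + 8 + 1 + 2 + 3 + 17 = 38.
y: target moment 38×135 = 5130; current 3·55 + 4·44 + 8·141 + 1·163 + 2·108 + 3·199 = 2445; the accent shape supplies 2685, so y = 2685/17 ≈ 157.94.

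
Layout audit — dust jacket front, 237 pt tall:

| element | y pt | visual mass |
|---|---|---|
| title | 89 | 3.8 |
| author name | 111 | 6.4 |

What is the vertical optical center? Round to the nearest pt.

y ≈ 103

Σw = 3.8 + 6.4 = 10.2.
y-moment: 3.8·89 + 6.4·111 = 1048.6; centroid 1048.6/10.2 ≈ 102.80.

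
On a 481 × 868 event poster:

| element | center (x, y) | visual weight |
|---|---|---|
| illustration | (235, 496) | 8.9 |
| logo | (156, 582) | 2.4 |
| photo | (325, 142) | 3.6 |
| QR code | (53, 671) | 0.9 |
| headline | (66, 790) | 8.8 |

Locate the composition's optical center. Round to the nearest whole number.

(173, 564)

Σw = 8.9 + 2.4 + 3.6 + 0.9 + 8.8 = 24.6.
x: (8.9·235 + 2.4·156 + 3.6·325 + 0.9·53 + 8.8·66) / 24.6 = 4264.4 / 24.6 ≈ 173.35
y: (8.9·496 + 2.4·582 + 3.6·142 + 0.9·671 + 8.8·790) / 24.6 = 13878.3 / 24.6 ≈ 564.16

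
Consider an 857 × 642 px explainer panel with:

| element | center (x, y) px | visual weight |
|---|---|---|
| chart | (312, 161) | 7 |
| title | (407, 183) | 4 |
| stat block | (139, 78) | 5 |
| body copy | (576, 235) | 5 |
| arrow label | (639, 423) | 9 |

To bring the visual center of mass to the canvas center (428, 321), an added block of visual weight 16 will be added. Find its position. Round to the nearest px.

(409, 471)

New total weight: (7 + 4 + 5 + 5 + 9) + 16 = 46.
x: target moment 46×428 = 19688; current 7·312 + 4·407 + 5·139 + 5·576 + 9·639 = 13138; the added block supplies 6550, so x = 6550/16 ≈ 409.38.
y: target moment 46×321 = 14766; current 7·161 + 4·183 + 5·78 + 5·235 + 9·423 = 7231; the added block supplies 7535, so y = 7535/16 ≈ 470.94.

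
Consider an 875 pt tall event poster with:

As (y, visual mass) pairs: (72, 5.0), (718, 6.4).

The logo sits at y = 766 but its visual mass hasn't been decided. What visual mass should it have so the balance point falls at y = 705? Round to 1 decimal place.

w ≈ 50.5

Existing Σw = 11.4 (5.0 + 6.4); existing moment 5.0·72 + 6.4·718 = 4955.2.
Balance at y = 705 requires (4955.2 + w·766) / (11.4 + w) = 705.
Rearranging, w·(766 − 705) = 705·11.4 − 4955.2 = 3081.8, so w ≈ 3081.8/61 = 50.52.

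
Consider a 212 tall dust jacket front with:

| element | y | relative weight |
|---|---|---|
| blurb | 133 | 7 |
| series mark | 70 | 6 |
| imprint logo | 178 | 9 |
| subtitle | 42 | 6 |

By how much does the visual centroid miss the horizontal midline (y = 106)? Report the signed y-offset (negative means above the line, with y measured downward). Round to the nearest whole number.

Weights sum to 7 + 6 + 9 + 6 = 28.
Σw·y = 7·133 + 6·70 + 9·178 + 6·42 = 3205, so ȳ = 3205/28 ≈ 114.46.
Difference: 114.46 − 106 ≈ 8.46.

≈ 8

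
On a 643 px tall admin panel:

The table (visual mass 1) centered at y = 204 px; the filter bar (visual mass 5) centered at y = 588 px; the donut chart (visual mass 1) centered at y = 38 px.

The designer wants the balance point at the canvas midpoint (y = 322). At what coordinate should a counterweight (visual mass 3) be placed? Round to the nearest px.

After adding the counterweight, total weight = 1 + 5 + 1 + 3 = 10.
y: target moment 10×322 = 3220; current 1·204 + 5·588 + 1·38 = 3182; the counterweight supplies 38, so y = 38/3 ≈ 12.67.

y ≈ 13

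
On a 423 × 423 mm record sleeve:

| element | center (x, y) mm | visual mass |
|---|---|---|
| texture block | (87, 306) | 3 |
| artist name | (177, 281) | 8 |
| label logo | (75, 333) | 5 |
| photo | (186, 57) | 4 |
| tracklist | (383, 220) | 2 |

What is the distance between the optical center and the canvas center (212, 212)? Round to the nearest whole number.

≈ 63 mm

Total weight = 3 + 8 + 5 + 4 + 2 = 22.
x: (3·87 + 8·177 + 5·75 + 4·186 + 2·383) / 22 = 3562 / 22 ≈ 161.91
y: (3·306 + 8·281 + 5·333 + 4·57 + 2·220) / 22 = 5499 / 22 ≈ 249.95
Offset from (212, 212): Δx ≈ -50.09, Δy ≈ 37.95; distance = √(Δx² + Δy²) ≈ 62.85.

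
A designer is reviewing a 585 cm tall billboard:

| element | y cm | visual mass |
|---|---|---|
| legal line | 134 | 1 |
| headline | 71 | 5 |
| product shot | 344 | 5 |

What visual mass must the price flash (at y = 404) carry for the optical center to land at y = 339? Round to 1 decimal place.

w ≈ 23.4

Fixed elements: Σw = 1 + 5 + 5 = 11, Σw·y = 1·134 + 5·71 + 5·344 = 2209.
Balance at y = 339 requires (2209 + w·404) / (11 + w) = 339.
So w = (339·11 − 2209)/(404 − 339) = 1520/65 ≈ 23.38.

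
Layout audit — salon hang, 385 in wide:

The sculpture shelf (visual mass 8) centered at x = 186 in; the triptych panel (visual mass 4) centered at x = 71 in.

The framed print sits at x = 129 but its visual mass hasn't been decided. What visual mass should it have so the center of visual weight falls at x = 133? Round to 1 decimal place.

w ≈ 44.0

Fixed elements: Σw = 8 + 4 = 12, Σw·x = 8·186 + 4·71 = 1772.
Set Σw·x/Σw = 133: (1772 + 129w) = 133·(12 + w).
Rearranging, w·(129 − 133) = 133·12 − 1772 = -176, so w ≈ -176/-4 = 44.00.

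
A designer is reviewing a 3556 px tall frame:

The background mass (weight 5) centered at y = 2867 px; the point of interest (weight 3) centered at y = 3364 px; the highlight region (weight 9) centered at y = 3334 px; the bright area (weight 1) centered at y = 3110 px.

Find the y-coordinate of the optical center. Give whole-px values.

y ≈ 3197

Σw = 5 + 3 + 9 + 1 = 18.
y-moment: 5·2867 + 3·3364 + 9·3334 + 1·3110 = 57543; centroid 57543/18 ≈ 3196.83.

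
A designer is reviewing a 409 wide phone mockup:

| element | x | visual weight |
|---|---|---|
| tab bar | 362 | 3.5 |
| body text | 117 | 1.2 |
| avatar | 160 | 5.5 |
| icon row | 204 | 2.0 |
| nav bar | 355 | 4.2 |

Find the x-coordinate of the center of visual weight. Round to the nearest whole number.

Total weight = 3.5 + 1.2 + 5.5 + 2.0 + 4.2 = 16.4.
x: (3.5·362 + 1.2·117 + 5.5·160 + 2.0·204 + 4.2·355) / 16.4 = 4186.4 / 16.4 ≈ 255.27

x ≈ 255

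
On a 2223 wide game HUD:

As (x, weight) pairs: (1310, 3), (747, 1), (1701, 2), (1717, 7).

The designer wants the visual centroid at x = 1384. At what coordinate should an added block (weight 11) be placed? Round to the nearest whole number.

With the added block, Σw becomes 3 + 1 + 2 + 7 + 11 = 24.
Along x: (20098 + 11·x) / 24 = 1384 (existing moment 3·1310 + 1·747 + 2·1701 + 7·1717 = 20098) ⇒ x = (33216 − 20098) / 11 ≈ 1192.55.

x ≈ 1193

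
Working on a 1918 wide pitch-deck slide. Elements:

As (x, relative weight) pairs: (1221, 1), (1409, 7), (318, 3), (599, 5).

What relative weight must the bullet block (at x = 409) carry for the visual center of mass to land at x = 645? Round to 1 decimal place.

Fixed elements: Σw = 1 + 7 + 3 + 5 = 16, Σw·x = 1·1221 + 7·1409 + 3·318 + 5·599 = 15033.
For the centroid to hit 645: (15033 + w·409) / (16 + w) = 645.
Rearranging, w·(409 − 645) = 645·16 − 15033 = -4713, so w ≈ -4713/-236 = 19.97.

w ≈ 20.0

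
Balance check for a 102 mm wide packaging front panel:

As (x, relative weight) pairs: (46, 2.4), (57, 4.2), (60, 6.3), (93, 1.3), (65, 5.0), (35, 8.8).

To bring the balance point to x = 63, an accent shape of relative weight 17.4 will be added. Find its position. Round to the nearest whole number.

After adding the accent shape, total weight = 2.4 + 4.2 + 6.3 + 1.3 + 5.0 + 8.8 + 17.4 = 45.4.
Along x: (1481.7 + 17.4·x) / 45.4 = 63 (existing moment 2.4·46 + 4.2·57 + 6.3·60 + 1.3·93 + 5.0·65 + 8.8·35 = 1481.7) ⇒ x = (2860.2 − 1481.7) / 17.4 ≈ 79.22.

x ≈ 79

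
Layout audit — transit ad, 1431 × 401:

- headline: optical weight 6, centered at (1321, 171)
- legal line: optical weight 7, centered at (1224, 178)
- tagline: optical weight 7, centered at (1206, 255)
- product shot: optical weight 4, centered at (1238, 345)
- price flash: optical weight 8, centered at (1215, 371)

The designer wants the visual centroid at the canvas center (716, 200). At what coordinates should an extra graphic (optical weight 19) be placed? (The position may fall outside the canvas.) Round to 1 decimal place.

(-162.7, 94.5)

New total weight: (6 + 7 + 7 + 4 + 8) + 19 = 51.
Along x: (39608 + 19·x) / 51 = 716 (existing moment 6·1321 + 7·1224 + 7·1206 + 4·1238 + 8·1215 = 39608) ⇒ x = (36516 − 39608) / 19 ≈ -162.74.
Along y: (8405 + 19·y) / 51 = 200 (existing moment 6·171 + 7·178 + 7·255 + 4·345 + 8·371 = 8405) ⇒ y = (10200 − 8405) / 19 ≈ 94.47.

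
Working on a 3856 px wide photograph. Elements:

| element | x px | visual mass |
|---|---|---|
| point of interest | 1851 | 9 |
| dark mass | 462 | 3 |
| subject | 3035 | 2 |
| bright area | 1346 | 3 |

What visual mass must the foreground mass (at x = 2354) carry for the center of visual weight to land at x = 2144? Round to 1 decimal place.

Known weights sum to 9 + 3 + 2 + 3 = 17; their moment is 9·1851 + 3·462 + 2·3035 + 3·1346 = 28153.
Set Σw·x/Σw = 2144: (28153 + 2354w) = 2144·(17 + w).
So w = (2144·17 − 28153)/(2354 − 2144) = 8295/210 ≈ 39.50.

w ≈ 39.5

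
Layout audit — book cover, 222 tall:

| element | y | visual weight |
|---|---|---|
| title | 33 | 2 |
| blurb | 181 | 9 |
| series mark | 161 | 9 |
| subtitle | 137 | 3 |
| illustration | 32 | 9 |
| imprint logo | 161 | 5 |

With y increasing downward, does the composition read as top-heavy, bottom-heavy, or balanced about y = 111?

Weights sum to 2 + 9 + 9 + 3 + 9 + 5 = 37.
y: moment 4648 / weight 37 ≈ 125.62
Since 125.6 is below (larger y than) 111, the composition reads bottom-heavy.

bottom-heavy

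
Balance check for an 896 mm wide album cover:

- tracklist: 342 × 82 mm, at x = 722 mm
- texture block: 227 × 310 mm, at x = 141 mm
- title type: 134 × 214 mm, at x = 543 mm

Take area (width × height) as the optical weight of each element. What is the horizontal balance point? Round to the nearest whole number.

Areas: tracklist 342·82 = 28044, texture block 227·310 = 70370, title type 134·214 = 28676. Total weight = 127090.
x: (28044·722 + 70370·141 + 28676·543) / 127090 = 45741006 / 127090 ≈ 359.91

x ≈ 360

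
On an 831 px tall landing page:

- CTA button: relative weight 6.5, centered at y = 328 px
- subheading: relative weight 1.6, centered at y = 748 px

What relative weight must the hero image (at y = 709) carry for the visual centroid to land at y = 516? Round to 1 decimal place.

Known weights sum to 6.5 + 1.6 = 8.1; their moment is 6.5·328 + 1.6·748 = 3328.8.
Set Σw·y/Σw = 516: (3328.8 + 709w) = 516·(8.1 + w).
Rearranging, w·(709 − 516) = 516·8.1 − 3328.8 = 850.8, so w ≈ 850.8/193 = 4.41.

w ≈ 4.4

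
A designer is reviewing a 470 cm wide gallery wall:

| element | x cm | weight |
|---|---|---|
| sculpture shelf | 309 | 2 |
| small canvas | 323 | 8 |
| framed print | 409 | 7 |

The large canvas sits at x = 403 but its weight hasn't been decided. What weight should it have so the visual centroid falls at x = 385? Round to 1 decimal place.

w ≈ 26.7

Known weights sum to 2 + 8 + 7 = 17; their moment is 2·309 + 8·323 + 7·409 = 6065.
For the centroid to hit 385: (6065 + w·403) / (17 + w) = 385.
So w = (385·17 − 6065)/(403 − 385) = 480/18 ≈ 26.67.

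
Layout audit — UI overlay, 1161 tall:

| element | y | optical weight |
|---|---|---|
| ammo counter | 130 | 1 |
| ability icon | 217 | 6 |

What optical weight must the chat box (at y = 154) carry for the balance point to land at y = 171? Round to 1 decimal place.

Existing Σw = 7 (1 + 6); existing moment 1·130 + 6·217 = 1432.
Balance at y = 171 requires (1432 + w·154) / (7 + w) = 171.
Rearranging, w·(154 − 171) = 171·7 − 1432 = -235, so w ≈ -235/-17 = 13.82.

w ≈ 13.8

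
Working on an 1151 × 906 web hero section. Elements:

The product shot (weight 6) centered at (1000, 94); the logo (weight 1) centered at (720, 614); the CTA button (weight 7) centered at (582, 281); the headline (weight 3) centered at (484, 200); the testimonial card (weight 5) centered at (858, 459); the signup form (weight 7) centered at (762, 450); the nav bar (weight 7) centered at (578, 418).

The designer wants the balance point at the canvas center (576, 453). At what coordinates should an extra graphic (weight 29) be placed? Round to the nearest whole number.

(397, 598)

After adding the extra graphic, total weight = 6 + 1 + 7 + 3 + 5 + 7 + 7 + 29 = 65.
Along x: (25916 + 29·x) / 65 = 576 (existing moment 6·1000 + 1·720 + 7·582 + 3·484 + 5·858 + 7·762 + 7·578 = 25916) ⇒ x = (37440 − 25916) / 29 ≈ 397.38.
Along y: (12116 + 29·y) / 65 = 453 (existing moment 6·94 + 1·614 + 7·281 + 3·200 + 5·459 + 7·450 + 7·418 = 12116) ⇒ y = (29445 − 12116) / 29 ≈ 597.55.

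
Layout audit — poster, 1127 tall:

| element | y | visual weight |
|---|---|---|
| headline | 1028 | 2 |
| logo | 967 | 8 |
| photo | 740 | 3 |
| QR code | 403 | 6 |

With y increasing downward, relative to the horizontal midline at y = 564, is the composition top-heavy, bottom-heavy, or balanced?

bottom-heavy

Σw = 2 + 8 + 3 + 6 = 19.
y-moment: 2·1028 + 8·967 + 3·740 + 6·403 = 14430; centroid 14430/19 ≈ 759.47.
Since 759.5 is below (larger y than) 564, the composition reads bottom-heavy.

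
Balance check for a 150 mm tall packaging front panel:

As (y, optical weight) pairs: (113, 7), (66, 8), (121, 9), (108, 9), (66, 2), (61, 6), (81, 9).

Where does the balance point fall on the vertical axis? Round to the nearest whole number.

y ≈ 92

Σw = 7 + 8 + 9 + 9 + 2 + 6 + 9 = 50.
Σw·y = 4607; ȳ = 4607/50 ≈ 92.14.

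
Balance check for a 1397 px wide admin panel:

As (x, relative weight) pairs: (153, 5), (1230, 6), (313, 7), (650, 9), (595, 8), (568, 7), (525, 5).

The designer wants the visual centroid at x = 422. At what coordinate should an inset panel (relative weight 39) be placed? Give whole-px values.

New total weight: (5 + 6 + 7 + 9 + 8 + 7 + 5) + 39 = 86.
Along x: (27547 + 39·x) / 86 = 422 (existing moment 5·153 + 6·1230 + 7·313 + 9·650 + 8·595 + 7·568 + 5·525 = 27547) ⇒ x = (36292 − 27547) / 39 ≈ 224.23.

x ≈ 224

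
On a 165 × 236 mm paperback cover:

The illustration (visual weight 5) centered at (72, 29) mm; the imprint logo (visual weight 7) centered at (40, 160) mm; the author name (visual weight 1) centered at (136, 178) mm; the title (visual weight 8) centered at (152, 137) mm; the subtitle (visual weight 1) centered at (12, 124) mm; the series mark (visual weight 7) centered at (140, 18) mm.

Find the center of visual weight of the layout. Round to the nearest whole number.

Total weight = 5 + 7 + 1 + 8 + 1 + 7 = 29.
x: (5·72 + 7·40 + 1·136 + 8·152 + 1·12 + 7·140) / 29 = 2984 / 29 ≈ 102.90
y: (5·29 + 7·160 + 1·178 + 8·137 + 1·124 + 7·18) / 29 = 2789 / 29 ≈ 96.17

(103, 96)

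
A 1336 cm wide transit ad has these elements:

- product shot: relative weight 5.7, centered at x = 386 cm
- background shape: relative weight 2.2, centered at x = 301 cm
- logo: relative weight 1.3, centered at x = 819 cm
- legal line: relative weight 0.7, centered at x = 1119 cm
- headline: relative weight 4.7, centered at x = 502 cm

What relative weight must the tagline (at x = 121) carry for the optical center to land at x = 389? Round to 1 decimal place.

w ≈ 5.2

Existing Σw = 14.6 (5.7 + 2.2 + 1.3 + 0.7 + 4.7); existing moment 5.7·386 + 2.2·301 + 1.3·819 + 0.7·1119 + 4.7·502 = 7069.8.
Set Σw·x/Σw = 389: (7069.8 + 121w) = 389·(14.6 + w).
Rearranging, w·(121 − 389) = 389·14.6 − 7069.8 = -1390.4, so w ≈ -1390.4/-268 = 5.19.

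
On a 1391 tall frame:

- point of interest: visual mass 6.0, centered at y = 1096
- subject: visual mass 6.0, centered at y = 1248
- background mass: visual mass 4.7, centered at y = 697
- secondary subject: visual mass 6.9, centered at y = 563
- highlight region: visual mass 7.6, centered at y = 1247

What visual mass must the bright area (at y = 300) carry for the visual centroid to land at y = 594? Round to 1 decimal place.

w ≈ 41.4

Known weights sum to 6.0 + 6.0 + 4.7 + 6.9 + 7.6 = 31.2; their moment is 6.0·1096 + 6.0·1248 + 4.7·697 + 6.9·563 + 7.6·1247 = 30701.8.
Set Σw·y/Σw = 594: (30701.8 + 300w) = 594·(31.2 + w).
So w = (594·31.2 − 30701.8)/(300 − 594) = -12169.0/-294 ≈ 41.39.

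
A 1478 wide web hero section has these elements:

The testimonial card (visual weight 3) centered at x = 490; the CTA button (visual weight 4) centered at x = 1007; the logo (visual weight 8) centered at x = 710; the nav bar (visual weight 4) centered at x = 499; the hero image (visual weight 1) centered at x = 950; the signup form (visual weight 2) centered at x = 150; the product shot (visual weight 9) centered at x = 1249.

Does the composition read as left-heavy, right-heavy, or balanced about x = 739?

Total weight = 3 + 4 + 8 + 4 + 1 + 2 + 9 = 31.
x: (3·490 + 4·1007 + 8·710 + 4·499 + 1·950 + 2·150 + 9·1249) / 31 = 25665 / 31 ≈ 827.90
827.9 vs midline 739 → right-heavy.

right-heavy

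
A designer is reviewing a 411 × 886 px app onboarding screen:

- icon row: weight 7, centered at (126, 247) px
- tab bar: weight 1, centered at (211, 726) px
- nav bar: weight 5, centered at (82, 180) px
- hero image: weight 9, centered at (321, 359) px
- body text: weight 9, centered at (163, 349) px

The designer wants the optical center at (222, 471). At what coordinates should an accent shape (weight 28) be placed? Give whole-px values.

After adding the accent shape, total weight = 7 + 1 + 5 + 9 + 9 + 28 = 59.
Along x: (5859 + 28·x) / 59 = 222 (existing moment 7·126 + 1·211 + 5·82 + 9·321 + 9·163 = 5859) ⇒ x = (13098 − 5859) / 28 ≈ 258.54.
Along y: (9727 + 28·y) / 59 = 471 (existing moment 7·247 + 1·726 + 5·180 + 9·359 + 9·349 = 9727) ⇒ y = (27789 − 9727) / 28 ≈ 645.07.

(259, 645)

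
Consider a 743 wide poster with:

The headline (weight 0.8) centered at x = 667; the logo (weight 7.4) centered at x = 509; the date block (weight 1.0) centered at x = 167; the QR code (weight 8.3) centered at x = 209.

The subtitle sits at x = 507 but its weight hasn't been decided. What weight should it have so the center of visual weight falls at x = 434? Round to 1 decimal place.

Fixed elements: Σw = 0.8 + 7.4 + 1.0 + 8.3 = 17.5, Σw·x = 0.8·667 + 7.4·509 + 1.0·167 + 8.3·209 = 6201.9.
Balance at x = 434 requires (6201.9 + w·507) / (17.5 + w) = 434.
So w = (434·17.5 − 6201.9)/(507 − 434) = 1393.1/73 ≈ 19.08.

w ≈ 19.1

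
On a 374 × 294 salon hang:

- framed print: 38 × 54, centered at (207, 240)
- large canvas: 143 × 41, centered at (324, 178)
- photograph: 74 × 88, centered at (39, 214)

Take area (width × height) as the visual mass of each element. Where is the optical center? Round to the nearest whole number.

Areas → weights: framed print 38·54 = 2052, large canvas 143·41 = 5863, photograph 74·88 = 6512; Σw = 14427.
x: (2052·207 + 5863·324 + 6512·39) / 14427 = 2578344 / 14427 ≈ 178.72
y: (2052·240 + 5863·178 + 6512·214) / 14427 = 2929662 / 14427 ≈ 203.07

(179, 203)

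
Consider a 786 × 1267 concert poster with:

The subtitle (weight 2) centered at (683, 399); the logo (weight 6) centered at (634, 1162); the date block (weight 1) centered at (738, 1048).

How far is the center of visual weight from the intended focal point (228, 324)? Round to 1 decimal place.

≈ 783.3

Weights sum to 2 + 6 + 1 = 9.
x: (2·683 + 6·634 + 1·738) / 9 = 5908 / 9 ≈ 656.44
y: (2·399 + 6·1162 + 1·1048) / 9 = 8818 / 9 ≈ 979.78
From (228, 324): dx = 428.44, dy = 655.78, so the distance is √(dx²+dy²) ≈ 783.33.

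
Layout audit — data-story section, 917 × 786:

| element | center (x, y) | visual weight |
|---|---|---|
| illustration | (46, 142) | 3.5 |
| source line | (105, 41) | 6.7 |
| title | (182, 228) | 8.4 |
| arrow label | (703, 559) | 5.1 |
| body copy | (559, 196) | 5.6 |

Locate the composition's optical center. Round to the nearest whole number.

(311, 226)

Σw = 3.5 + 6.7 + 8.4 + 5.1 + 5.6 = 29.3.
x: (3.5·46 + 6.7·105 + 8.4·182 + 5.1·703 + 5.6·559) / 29.3 = 9109.0 / 29.3 ≈ 310.89
y: (3.5·142 + 6.7·41 + 8.4·228 + 5.1·559 + 5.6·196) / 29.3 = 6635.4 / 29.3 ≈ 226.46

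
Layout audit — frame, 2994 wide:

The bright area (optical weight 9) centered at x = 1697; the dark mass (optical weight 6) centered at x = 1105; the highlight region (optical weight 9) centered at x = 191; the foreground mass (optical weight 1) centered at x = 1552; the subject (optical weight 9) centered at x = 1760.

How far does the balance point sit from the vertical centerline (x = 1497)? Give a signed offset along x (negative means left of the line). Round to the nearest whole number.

≈ -291

Weights sum to 9 + 6 + 9 + 1 + 9 = 34.
Σw·x = 9·1697 + 6·1105 + 9·191 + 1·1552 + 9·1760 = 41014, so x̄ = 41014/34 ≈ 1206.29.
Difference: 1206.29 − 1497 ≈ -290.71.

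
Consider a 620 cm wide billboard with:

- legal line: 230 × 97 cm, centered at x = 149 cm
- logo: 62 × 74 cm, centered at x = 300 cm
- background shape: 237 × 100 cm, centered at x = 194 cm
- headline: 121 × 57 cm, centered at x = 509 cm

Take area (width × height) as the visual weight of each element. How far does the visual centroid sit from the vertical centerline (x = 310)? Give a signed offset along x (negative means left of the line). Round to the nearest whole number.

≈ -87 cm

Areas: legal line 230·97 = 22310, logo 62·74 = 4588, background shape 237·100 = 23700, headline 121·57 = 6897. Total weight = 57495.
x: (22310·149 + 4588·300 + 23700·194 + 6897·509) / 57495 = 12808963 / 57495 ≈ 222.78
Difference: 222.78 − 310 ≈ -87.22.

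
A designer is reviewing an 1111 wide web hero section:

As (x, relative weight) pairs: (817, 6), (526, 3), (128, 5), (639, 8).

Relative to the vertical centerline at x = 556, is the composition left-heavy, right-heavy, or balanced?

balanced

Weights sum to 6 + 3 + 5 + 8 = 22.
x: (6·817 + 3·526 + 5·128 + 8·639) / 22 = 12232 / 22 ≈ 556.00
The centroid 556.00 matches the midline at 556, so the layout is balanced.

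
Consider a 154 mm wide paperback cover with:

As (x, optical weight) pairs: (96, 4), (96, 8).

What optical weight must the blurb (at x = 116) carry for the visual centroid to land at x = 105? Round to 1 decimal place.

Existing Σw = 12 (4 + 8); existing moment 4·96 + 8·96 = 1152.
For the centroid to hit 105: (1152 + w·116) / (12 + w) = 105.
So w = (105·12 − 1152)/(116 − 105) = 108/11 ≈ 9.82.

w ≈ 9.8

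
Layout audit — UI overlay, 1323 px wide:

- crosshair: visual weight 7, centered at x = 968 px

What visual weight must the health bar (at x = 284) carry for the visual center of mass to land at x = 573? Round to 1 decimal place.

w ≈ 9.6

The single fixed element contributes weight 7, moment 7·968 = 6776.
For the centroid to hit 573: (6776 + w·284) / (7 + w) = 573.
Rearranging, w·(284 − 573) = 573·7 − 6776 = -2765, so w ≈ -2765/-289 = 9.57.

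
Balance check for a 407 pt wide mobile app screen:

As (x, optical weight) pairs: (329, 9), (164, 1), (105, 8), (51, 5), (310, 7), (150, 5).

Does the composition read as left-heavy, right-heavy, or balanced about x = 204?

Σw = 9 + 1 + 8 + 5 + 7 + 5 = 35.
Σw·x = 9·329 + 1·164 + 8·105 + 5·51 + 7·310 + 5·150 = 7140, so x̄ = 7140/35 ≈ 204.00.
That equals the midline 204 — balanced.

balanced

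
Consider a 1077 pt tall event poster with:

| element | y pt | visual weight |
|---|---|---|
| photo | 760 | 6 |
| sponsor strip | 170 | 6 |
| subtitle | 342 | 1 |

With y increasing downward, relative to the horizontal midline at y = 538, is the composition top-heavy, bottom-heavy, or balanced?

Weights sum to 6 + 6 + 1 = 13.
y: (6·760 + 6·170 + 1·342) / 13 = 5922 / 13 ≈ 455.54
Since 455.5 is above (smaller y than) 538, the composition reads top-heavy.

top-heavy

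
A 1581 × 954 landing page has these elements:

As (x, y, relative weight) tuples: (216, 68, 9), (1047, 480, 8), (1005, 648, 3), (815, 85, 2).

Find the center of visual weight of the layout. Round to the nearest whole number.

Total weight = 9 + 8 + 3 + 2 = 22.
x-moment: 9·216 + 8·1047 + 3·1005 + 2·815 = 14965; centroid 14965/22 ≈ 680.23.
y-moment: 9·68 + 8·480 + 3·648 + 2·85 = 6566; centroid 6566/22 ≈ 298.45.

(680, 298)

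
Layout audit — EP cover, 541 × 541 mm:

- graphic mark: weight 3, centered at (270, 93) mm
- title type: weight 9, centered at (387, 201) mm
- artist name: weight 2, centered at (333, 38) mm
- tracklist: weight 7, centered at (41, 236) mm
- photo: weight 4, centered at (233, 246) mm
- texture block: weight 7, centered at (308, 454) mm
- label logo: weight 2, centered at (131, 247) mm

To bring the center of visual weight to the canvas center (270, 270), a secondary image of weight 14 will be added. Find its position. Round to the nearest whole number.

With the secondary image, Σw becomes 3 + 9 + 2 + 7 + 4 + 7 + 2 + 14 = 48.
x: target moment 48×270 = 12960; current 3·270 + 9·387 + 2·333 + 7·41 + 4·233 + 7·308 + 2·131 = 8596; the secondary image supplies 4364, so x = 4364/14 ≈ 311.71.
y: target moment 48×270 = 12960; current 3·93 + 9·201 + 2·38 + 7·236 + 4·246 + 7·454 + 2·247 = 8472; the secondary image supplies 4488, so y = 4488/14 ≈ 320.57.

(312, 321)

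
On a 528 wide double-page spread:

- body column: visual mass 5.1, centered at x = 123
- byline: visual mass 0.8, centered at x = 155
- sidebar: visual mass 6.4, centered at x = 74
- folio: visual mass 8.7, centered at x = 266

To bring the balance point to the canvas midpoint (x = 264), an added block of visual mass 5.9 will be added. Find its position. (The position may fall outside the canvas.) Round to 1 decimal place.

With the added block, Σw becomes 5.1 + 0.8 + 6.4 + 8.7 + 5.9 = 26.9.
x: target moment 26.9×264 = 7101.6; current 5.1·123 + 0.8·155 + 6.4·74 + 8.7·266 = 3539.1; the added block supplies 3562.5, so x = 3562.5/5.9 ≈ 603.81.

x ≈ 603.8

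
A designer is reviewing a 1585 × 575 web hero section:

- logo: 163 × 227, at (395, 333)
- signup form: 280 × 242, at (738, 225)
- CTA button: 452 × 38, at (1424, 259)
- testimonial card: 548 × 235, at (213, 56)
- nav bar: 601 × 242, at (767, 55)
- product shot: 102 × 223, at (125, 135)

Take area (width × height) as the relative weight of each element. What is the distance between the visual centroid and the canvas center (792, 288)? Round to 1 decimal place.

Taking area as weight: logo 163·227 = 37001, signup form 280·242 = 67760, CTA button 452·38 = 17176, testimonial card 548·235 = 128780, nav bar 601·242 = 145442, product shot 102·223 = 22746. Sum 418905.
x: (37001·395 + 67760·738 + 17176·1424 + 128780·213 + 145442·767 + 22746·125) / 418905 = 230908303 / 418905 ≈ 551.22
y: (37001·333 + 67760·225 + 17176·259 + 128780·56 + 145442·55 + 22746·135) / 418905 = 50297617 / 418905 ≈ 120.07
Offset from (792, 288): Δx ≈ -240.78, Δy ≈ -167.93; distance = √(Δx² + Δy²) ≈ 293.56.

≈ 293.6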